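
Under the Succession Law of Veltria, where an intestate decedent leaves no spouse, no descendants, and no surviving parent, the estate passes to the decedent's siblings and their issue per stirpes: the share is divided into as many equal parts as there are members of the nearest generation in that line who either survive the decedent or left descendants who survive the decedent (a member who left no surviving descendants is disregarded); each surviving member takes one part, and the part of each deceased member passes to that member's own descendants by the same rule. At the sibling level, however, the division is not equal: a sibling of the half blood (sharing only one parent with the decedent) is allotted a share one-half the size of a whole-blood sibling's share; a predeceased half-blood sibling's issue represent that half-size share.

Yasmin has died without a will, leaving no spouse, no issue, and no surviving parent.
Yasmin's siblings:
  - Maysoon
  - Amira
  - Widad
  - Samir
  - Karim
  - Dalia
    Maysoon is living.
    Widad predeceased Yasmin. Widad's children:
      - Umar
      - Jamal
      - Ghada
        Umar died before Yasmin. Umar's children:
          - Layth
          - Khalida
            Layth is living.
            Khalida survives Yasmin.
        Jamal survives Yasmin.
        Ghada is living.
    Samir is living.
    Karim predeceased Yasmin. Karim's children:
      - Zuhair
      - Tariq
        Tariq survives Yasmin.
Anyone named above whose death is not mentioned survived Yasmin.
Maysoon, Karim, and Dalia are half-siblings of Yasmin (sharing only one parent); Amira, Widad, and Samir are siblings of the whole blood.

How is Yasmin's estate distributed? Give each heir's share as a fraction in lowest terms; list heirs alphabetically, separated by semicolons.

Amira 2/9; Dalia 1/9; Ghada 2/27; Jamal 2/27; Khalida 1/27; Layth 1/27; Maysoon 1/9; Samir 2/9; Tariq 1/18; Zuhair 1/18

No spouse, descendants, or parent survives, so the estate passes to Yasmin's siblings per stirpes.
Half-blood siblings count for one-half the weight of whole-blood siblings at the initial division.
Dividing 1 in proportion to weights (total weight 9/2): Maysoon (weight 1/2) → 1/9; Amira (weight 1) → 2/9; Widad (weight 1) → 2/9; Samir (weight 1) → 2/9; Karim (weight 1/2) → 1/9; Dalia (weight 1/2) → 1/9.
Maysoon is living and takes 1/9.
Amira is living and takes 2/9.
Widad predeceased; the 2/9 allotted to Widad's branch passes to Widad's issue by representation.
The 2/9 is divided into 3 equal shares of 2/27 among Umar, Jamal, Ghada.
Umar predeceased; the 2/27 allotted to Umar's branch passes to Umar's issue by representation.
The 2/27 is divided into 2 equal shares of 1/27 among Layth, Khalida.
Layth is living and takes 1/27.
Khalida is living and takes 1/27.
Jamal is living and takes 2/27.
Ghada is living and takes 2/27.
Samir is living and takes 2/9.
Karim predeceased; the 1/9 allotted to Karim's branch passes to Karim's issue by representation.
The 1/9 is divided into 2 equal shares of 1/18 among Zuhair, Tariq.
Zuhair is living and takes 1/18.
Tariq is living and takes 1/18.
Dalia is living and takes 1/9.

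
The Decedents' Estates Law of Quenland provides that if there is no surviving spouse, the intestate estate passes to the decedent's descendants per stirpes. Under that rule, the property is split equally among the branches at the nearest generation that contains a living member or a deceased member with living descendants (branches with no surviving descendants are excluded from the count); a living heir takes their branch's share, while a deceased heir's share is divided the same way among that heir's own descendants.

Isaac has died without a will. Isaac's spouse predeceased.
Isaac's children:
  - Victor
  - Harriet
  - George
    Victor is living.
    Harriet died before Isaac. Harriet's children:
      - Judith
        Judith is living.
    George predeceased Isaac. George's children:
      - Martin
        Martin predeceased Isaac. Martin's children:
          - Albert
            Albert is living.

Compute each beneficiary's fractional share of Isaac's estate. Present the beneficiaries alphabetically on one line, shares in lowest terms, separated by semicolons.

Albert 1/3; Judith 1/3; Victor 1/3

There is no surviving spouse, so the entire estate passes to Isaac's descendants per stirpes.
The estate is divided into 3 equal shares of 1/3 among Victor, Harriet, George.
Victor is living and takes 1/3.
Harriet predeceased; the 1/3 allotted to Harriet's branch passes to Harriet's issue by representation.
Judith is the sole taker at this level and receives the full 1/3.
George predeceased; the 1/3 allotted to George's branch passes to George's issue by representation.
Martin's line is the sole branch at this level, so the full 1/3 passes to Martin's issue by representation.
Albert is the sole taker at this level and receives the full 1/3.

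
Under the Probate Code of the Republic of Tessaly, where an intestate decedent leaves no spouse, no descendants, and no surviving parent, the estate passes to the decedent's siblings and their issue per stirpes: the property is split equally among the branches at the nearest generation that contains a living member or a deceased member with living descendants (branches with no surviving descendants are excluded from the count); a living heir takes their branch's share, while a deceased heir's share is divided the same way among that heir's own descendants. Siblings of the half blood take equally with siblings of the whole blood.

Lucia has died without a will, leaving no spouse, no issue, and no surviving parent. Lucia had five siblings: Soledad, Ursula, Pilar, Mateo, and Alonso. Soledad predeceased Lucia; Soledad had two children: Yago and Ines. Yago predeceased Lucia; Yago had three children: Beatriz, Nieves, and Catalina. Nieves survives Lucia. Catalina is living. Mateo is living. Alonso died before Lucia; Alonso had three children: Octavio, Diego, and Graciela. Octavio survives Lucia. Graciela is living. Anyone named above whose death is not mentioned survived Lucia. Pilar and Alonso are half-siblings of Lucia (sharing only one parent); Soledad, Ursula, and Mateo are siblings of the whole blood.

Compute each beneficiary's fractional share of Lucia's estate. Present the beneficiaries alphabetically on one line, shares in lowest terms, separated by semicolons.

No spouse, descendants, or parent survives, so the estate passes to Lucia's siblings per stirpes.
Half-blood and whole-blood siblings take equally under the stated rule.
The estate is divided into 5 equal shares of 1/5 among Soledad, Ursula, Pilar, Mateo, Alonso.
Soledad predeceased; the 1/5 allotted to Soledad's branch passes to Soledad's issue by representation.
The 1/5 is divided into 2 equal shares of 1/10 among Yago, Ines.
Yago predeceased; the 1/10 allotted to Yago's branch passes to Yago's issue by representation.
The 1/10 is divided into 3 equal shares of 1/30 among Beatriz, Nieves, Catalina.
Beatriz is living and takes 1/30.
Nieves is living and takes 1/30.
Catalina is living and takes 1/30.
Ines is living and takes 1/10.
Ursula is living and takes 1/5.
Pilar is living and takes 1/5.
Mateo is living and takes 1/5.
Alonso predeceased; the 1/5 allotted to Alonso's branch passes to Alonso's issue by representation.
The 1/5 is divided into 3 equal shares of 1/15 among Octavio, Diego, Graciela.
Octavio is living and takes 1/15.
Diego is living and takes 1/15.
Graciela is living and takes 1/15.

Beatriz 1/30; Catalina 1/30; Diego 1/15; Graciela 1/15; Ines 1/10; Mateo 1/5; Nieves 1/30; Octavio 1/15; Pilar 1/5; Ursula 1/5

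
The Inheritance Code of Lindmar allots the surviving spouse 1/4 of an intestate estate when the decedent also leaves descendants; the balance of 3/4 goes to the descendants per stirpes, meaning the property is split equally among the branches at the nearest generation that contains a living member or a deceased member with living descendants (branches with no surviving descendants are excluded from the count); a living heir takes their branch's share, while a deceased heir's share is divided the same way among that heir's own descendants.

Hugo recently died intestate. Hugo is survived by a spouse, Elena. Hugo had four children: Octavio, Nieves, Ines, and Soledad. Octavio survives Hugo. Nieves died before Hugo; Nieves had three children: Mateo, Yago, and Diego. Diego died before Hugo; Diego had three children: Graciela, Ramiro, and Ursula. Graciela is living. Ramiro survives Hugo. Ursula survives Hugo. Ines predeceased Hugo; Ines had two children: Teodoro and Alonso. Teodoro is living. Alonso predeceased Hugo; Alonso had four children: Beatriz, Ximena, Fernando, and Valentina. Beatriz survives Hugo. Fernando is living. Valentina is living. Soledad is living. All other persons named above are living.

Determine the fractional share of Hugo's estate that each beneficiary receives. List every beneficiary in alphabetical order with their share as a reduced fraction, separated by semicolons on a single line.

Elena, as surviving spouse, takes 1/4.
The remaining 3/4 passes to Hugo's descendants per stirpes.
The 3/4 is divided into 4 equal shares of 3/16 among Octavio, Nieves, Ines, Soledad.
Octavio is living and takes 3/16.
Nieves predeceased; the 3/16 allotted to Nieves's branch passes to Nieves's issue by representation.
The 3/16 is divided into 3 equal shares of 1/16 among Mateo, Yago, Diego.
Mateo is living and takes 1/16.
Yago is living and takes 1/16.
Diego predeceased; the 1/16 allotted to Diego's branch passes to Diego's issue by representation.
The 1/16 is divided into 3 equal shares of 1/48 among Graciela, Ramiro, Ursula.
Graciela is living and takes 1/48.
Ramiro is living and takes 1/48.
Ursula is living and takes 1/48.
Ines predeceased; the 3/16 allotted to Ines's branch passes to Ines's issue by representation.
The 3/16 is divided into 2 equal shares of 3/32 among Teodoro, Alonso.
Teodoro is living and takes 3/32.
Alonso predeceased; the 3/32 allotted to Alonso's branch passes to Alonso's issue by representation.
The 3/32 is divided into 4 equal shares of 3/128 among Beatriz, Ximena, Fernando, Valentina.
Beatriz is living and takes 3/128.
Ximena is living and takes 3/128.
Fernando is living and takes 3/128.
Valentina is living and takes 3/128.
Soledad is living and takes 3/16.

Beatriz 3/128; Elena 1/4; Fernando 3/128; Graciela 1/48; Mateo 1/16; Octavio 3/16; Ramiro 1/48; Soledad 3/16; Teodoro 3/32; Ursula 1/48; Valentina 3/128; Ximena 3/128; Yago 1/16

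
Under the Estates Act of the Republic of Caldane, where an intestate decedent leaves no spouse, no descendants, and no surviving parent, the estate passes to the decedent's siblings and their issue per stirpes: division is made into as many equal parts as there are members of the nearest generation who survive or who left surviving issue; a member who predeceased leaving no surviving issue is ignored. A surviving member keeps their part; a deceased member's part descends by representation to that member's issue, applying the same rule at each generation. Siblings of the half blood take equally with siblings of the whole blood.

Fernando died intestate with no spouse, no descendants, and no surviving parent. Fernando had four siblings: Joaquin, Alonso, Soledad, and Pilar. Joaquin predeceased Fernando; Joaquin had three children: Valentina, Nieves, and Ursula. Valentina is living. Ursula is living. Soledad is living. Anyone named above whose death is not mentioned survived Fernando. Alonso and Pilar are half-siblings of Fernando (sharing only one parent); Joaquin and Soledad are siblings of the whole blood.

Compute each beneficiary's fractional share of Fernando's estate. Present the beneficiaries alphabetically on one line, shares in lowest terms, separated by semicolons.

Alonso 1/4; Nieves 1/12; Pilar 1/4; Soledad 1/4; Ursula 1/12; Valentina 1/12

No spouse, descendants, or parent survives, so the estate passes to Fernando's siblings per stirpes.
Half-blood and whole-blood siblings take equally under the stated rule.
The estate is divided into 4 equal shares of 1/4 among Joaquin, Alonso, Soledad, Pilar.
Joaquin predeceased; the 1/4 allotted to Joaquin's branch passes to Joaquin's issue by representation.
The 1/4 is divided into 3 equal shares of 1/12 among Valentina, Nieves, Ursula.
Valentina is living and takes 1/12.
Nieves is living and takes 1/12.
Ursula is living and takes 1/12.
Alonso is living and takes 1/4.
Soledad is living and takes 1/4.
Pilar is living and takes 1/4.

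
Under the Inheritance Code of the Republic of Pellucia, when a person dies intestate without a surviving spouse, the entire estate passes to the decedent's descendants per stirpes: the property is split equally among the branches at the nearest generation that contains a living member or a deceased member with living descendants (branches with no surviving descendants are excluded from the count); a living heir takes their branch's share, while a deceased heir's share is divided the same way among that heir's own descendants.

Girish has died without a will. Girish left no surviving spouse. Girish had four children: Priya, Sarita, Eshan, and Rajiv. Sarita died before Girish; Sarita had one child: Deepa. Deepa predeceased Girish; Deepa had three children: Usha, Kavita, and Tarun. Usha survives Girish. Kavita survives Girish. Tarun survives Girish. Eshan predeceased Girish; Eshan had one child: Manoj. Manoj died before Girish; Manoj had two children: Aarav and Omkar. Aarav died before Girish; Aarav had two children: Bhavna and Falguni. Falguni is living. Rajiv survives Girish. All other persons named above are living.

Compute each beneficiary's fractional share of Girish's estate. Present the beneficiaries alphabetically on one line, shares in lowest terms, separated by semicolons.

There is no surviving spouse, so the entire estate passes to Girish's descendants per stirpes.
The estate is divided into 4 equal shares of 1/4 among Priya, Sarita, Eshan, Rajiv.
Priya is living and takes 1/4.
Sarita predeceased; the 1/4 allotted to Sarita's branch passes to Sarita's issue by representation.
Deepa's line is the sole branch at this level, so the full 1/4 passes to Deepa's issue by representation.
The 1/4 is divided into 3 equal shares of 1/12 among Usha, Kavita, Tarun.
Usha is living and takes 1/12.
Kavita is living and takes 1/12.
Tarun is living and takes 1/12.
Eshan predeceased; the 1/4 allotted to Eshan's branch passes to Eshan's issue by representation.
Manoj's line is the sole branch at this level, so the full 1/4 passes to Manoj's issue by representation.
The 1/4 is divided into 2 equal shares of 1/8 among Aarav, Omkar.
Aarav predeceased; the 1/8 allotted to Aarav's branch passes to Aarav's issue by representation.
The 1/8 is divided into 2 equal shares of 1/16 among Bhavna, Falguni.
Bhavna is living and takes 1/16.
Falguni is living and takes 1/16.
Omkar is living and takes 1/8.
Rajiv is living and takes 1/4.

Bhavna 1/16; Falguni 1/16; Kavita 1/12; Omkar 1/8; Priya 1/4; Rajiv 1/4; Tarun 1/12; Usha 1/12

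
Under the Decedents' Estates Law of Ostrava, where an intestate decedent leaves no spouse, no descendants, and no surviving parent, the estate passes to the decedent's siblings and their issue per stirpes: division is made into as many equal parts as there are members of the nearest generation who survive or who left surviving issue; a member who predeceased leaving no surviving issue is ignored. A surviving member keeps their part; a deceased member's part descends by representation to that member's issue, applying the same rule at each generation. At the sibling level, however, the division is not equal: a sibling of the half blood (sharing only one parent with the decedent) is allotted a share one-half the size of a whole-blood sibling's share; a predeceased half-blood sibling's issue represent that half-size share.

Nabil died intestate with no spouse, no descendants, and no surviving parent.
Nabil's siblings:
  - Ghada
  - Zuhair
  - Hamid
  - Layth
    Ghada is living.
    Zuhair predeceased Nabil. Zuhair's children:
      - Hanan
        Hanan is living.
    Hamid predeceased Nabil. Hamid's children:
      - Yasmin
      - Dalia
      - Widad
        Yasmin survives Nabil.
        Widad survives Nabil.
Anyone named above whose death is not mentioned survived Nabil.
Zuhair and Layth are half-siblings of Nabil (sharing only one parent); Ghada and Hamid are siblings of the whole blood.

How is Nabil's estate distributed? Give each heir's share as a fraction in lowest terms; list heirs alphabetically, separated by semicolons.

No spouse, descendants, or parent survives, so the estate passes to Nabil's siblings per stirpes.
Half-blood siblings count for one-half the weight of whole-blood siblings at the initial division.
Dividing 1 in proportion to weights (total weight 3): Ghada (weight 1) → 1/3; Zuhair (weight 1/2) → 1/6; Hamid (weight 1) → 1/3; Layth (weight 1/2) → 1/6.
Ghada is living and takes 1/3.
Zuhair predeceased; the 1/6 allotted to Zuhair's branch passes to Zuhair's issue by representation.
Hanan is the sole taker at this level and receives the full 1/6.
Hamid predeceased; the 1/3 allotted to Hamid's branch passes to Hamid's issue by representation.
The 1/3 is divided into 3 equal shares of 1/9 among Yasmin, Dalia, Widad.
Yasmin is living and takes 1/9.
Dalia is living and takes 1/9.
Widad is living and takes 1/9.
Layth is living and takes 1/6.

Dalia 1/9; Ghada 1/3; Hanan 1/6; Layth 1/6; Widad 1/9; Yasmin 1/9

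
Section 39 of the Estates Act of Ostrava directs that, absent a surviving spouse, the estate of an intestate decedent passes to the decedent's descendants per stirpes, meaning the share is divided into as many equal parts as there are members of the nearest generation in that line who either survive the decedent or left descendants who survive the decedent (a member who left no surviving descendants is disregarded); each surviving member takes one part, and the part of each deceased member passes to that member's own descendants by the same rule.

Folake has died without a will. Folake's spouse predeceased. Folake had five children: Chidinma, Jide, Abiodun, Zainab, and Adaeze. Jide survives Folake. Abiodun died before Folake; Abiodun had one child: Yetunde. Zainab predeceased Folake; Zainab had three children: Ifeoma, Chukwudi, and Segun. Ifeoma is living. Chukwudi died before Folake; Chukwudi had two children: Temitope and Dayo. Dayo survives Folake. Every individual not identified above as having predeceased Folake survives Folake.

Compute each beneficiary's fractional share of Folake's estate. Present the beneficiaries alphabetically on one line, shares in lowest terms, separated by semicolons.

There is no surviving spouse, so the entire estate passes to Folake's descendants per stirpes.
The estate is divided into 5 equal shares of 1/5 among Chidinma, Jide, Abiodun, Zainab, Adaeze.
Chidinma is living and takes 1/5.
Jide is living and takes 1/5.
Abiodun predeceased; the 1/5 allotted to Abiodun's branch passes to Abiodun's issue by representation.
Yetunde is the sole taker at this level and receives the full 1/5.
Zainab predeceased; the 1/5 allotted to Zainab's branch passes to Zainab's issue by representation.
The 1/5 is divided into 3 equal shares of 1/15 among Ifeoma, Chukwudi, Segun.
Ifeoma is living and takes 1/15.
Chukwudi predeceased; the 1/15 allotted to Chukwudi's branch passes to Chukwudi's issue by representation.
The 1/15 is divided into 2 equal shares of 1/30 among Temitope, Dayo.
Temitope is living and takes 1/30.
Dayo is living and takes 1/30.
Segun is living and takes 1/15.
Adaeze is living and takes 1/5.

Adaeze 1/5; Chidinma 1/5; Dayo 1/30; Ifeoma 1/15; Jide 1/5; Segun 1/15; Temitope 1/30; Yetunde 1/5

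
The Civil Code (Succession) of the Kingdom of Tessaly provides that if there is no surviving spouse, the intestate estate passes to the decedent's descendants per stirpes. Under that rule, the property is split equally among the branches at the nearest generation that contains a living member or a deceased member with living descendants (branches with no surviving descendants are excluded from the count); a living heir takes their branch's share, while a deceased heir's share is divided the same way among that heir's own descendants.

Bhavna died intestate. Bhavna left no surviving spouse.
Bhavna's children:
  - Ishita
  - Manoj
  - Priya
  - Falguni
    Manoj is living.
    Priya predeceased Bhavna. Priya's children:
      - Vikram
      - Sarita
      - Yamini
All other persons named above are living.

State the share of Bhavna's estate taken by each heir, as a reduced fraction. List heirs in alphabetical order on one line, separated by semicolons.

Falguni 1/4; Ishita 1/4; Manoj 1/4; Sarita 1/12; Vikram 1/12; Yamini 1/12

There is no surviving spouse, so the entire estate passes to Bhavna's descendants per stirpes.
The estate is divided into 4 equal shares of 1/4 among Ishita, Manoj, Priya, Falguni.
Ishita is living and takes 1/4.
Manoj is living and takes 1/4.
Priya predeceased; the 1/4 allotted to Priya's branch passes to Priya's issue by representation.
The 1/4 is divided into 3 equal shares of 1/12 among Vikram, Sarita, Yamini.
Vikram is living and takes 1/12.
Sarita is living and takes 1/12.
Yamini is living and takes 1/12.
Falguni is living and takes 1/4.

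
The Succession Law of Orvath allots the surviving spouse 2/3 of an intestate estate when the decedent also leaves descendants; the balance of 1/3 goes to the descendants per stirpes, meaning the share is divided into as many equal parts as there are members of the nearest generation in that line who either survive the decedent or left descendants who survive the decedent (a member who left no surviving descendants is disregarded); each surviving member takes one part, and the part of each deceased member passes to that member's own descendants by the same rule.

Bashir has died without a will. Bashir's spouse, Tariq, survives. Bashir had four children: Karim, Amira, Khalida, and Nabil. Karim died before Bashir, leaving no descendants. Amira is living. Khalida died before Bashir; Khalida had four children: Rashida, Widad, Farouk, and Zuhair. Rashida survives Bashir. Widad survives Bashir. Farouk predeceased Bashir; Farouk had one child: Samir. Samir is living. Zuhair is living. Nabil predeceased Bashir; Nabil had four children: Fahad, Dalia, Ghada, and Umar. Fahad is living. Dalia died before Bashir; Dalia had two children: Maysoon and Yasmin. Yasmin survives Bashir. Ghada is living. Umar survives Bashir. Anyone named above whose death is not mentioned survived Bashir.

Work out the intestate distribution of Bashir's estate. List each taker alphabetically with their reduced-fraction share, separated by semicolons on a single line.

Amira 1/9; Fahad 1/36; Ghada 1/36; Maysoon 1/72; Rashida 1/36; Samir 1/36; Tariq 2/3; Umar 1/36; Widad 1/36; Yasmin 1/72; Zuhair 1/36

Tariq, as surviving spouse, takes 2/3.
The remaining 1/3 passes to Bashir's descendants per stirpes.
Karim left no surviving issue, so that branch lapses and is disregarded.
The 1/3 is divided into 3 equal shares of 1/9 among Amira, Khalida, Nabil.
Amira is living and takes 1/9.
Khalida predeceased; the 1/9 allotted to Khalida's branch passes to Khalida's issue by representation.
The 1/9 is divided into 4 equal shares of 1/36 among Rashida, Widad, Farouk, Zuhair.
Rashida is living and takes 1/36.
Widad is living and takes 1/36.
Farouk predeceased; the 1/36 allotted to Farouk's branch passes to Farouk's issue by representation.
Samir is the sole taker at this level and receives the full 1/36.
Zuhair is living and takes 1/36.
Nabil predeceased; the 1/9 allotted to Nabil's branch passes to Nabil's issue by representation.
The 1/9 is divided into 4 equal shares of 1/36 among Fahad, Dalia, Ghada, Umar.
Fahad is living and takes 1/36.
Dalia predeceased; the 1/36 allotted to Dalia's branch passes to Dalia's issue by representation.
The 1/36 is divided into 2 equal shares of 1/72 among Maysoon, Yasmin.
Maysoon is living and takes 1/72.
Yasmin is living and takes 1/72.
Ghada is living and takes 1/36.
Umar is living and takes 1/36.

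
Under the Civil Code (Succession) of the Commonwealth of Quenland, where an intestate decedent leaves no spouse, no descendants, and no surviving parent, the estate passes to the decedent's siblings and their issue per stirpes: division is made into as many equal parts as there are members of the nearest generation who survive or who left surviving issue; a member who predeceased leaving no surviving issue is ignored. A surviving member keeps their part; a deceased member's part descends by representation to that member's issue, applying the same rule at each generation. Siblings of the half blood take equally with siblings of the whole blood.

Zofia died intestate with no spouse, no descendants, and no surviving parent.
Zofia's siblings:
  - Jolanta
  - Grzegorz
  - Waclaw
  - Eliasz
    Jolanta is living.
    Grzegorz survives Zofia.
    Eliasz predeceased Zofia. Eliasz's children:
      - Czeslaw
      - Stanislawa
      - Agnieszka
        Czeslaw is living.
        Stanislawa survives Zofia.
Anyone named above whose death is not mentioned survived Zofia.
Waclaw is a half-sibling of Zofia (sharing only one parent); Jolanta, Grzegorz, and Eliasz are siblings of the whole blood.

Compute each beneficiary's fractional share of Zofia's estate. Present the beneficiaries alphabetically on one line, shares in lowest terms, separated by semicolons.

No spouse, descendants, or parent survives, so the estate passes to Zofia's siblings per stirpes.
Half-blood and whole-blood siblings take equally under the stated rule.
The estate is divided into 4 equal shares of 1/4 among Jolanta, Grzegorz, Waclaw, Eliasz.
Jolanta is living and takes 1/4.
Grzegorz is living and takes 1/4.
Waclaw is living and takes 1/4.
Eliasz predeceased; the 1/4 allotted to Eliasz's branch passes to Eliasz's issue by representation.
The 1/4 is divided into 3 equal shares of 1/12 among Czeslaw, Stanislawa, Agnieszka.
Czeslaw is living and takes 1/12.
Stanislawa is living and takes 1/12.
Agnieszka is living and takes 1/12.

Agnieszka 1/12; Czeslaw 1/12; Grzegorz 1/4; Jolanta 1/4; Stanislawa 1/12; Waclaw 1/4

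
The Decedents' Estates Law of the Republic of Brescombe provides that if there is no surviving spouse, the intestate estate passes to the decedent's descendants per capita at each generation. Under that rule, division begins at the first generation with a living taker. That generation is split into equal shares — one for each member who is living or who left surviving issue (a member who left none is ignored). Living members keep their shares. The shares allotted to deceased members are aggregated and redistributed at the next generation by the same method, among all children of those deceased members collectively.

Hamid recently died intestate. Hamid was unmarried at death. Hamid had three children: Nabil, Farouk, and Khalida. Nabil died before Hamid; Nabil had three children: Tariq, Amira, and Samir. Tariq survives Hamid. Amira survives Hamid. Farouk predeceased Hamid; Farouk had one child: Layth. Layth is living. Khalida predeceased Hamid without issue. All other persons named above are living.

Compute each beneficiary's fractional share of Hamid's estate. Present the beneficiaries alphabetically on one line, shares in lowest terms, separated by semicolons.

Amira 1/4; Layth 1/4; Samir 1/4; Tariq 1/4

There is no surviving spouse, so the entire estate passes to Hamid's descendants per capita at each generation.
No one at generation 1 (Nabil, Farouk) is living; moving to the next generation.
At generation 2 (Tariq, Amira, Samir, Layth) there are 4 shares of (1)/4 = 1/4 each.
Living: Tariq, Amira, Samir, and Layth — each takes 1/4.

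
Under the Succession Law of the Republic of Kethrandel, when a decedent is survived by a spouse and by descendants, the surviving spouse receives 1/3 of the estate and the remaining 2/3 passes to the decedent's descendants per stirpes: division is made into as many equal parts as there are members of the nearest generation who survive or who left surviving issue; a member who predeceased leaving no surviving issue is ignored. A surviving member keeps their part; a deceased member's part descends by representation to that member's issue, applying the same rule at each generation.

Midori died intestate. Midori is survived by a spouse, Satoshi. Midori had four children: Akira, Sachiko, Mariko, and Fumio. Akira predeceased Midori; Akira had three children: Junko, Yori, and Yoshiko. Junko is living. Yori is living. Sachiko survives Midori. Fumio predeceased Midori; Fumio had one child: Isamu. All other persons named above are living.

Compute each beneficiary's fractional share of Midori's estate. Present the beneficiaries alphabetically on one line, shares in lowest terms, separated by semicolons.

Satoshi, as surviving spouse, takes 1/3.
The remaining 2/3 passes to Midori's descendants per stirpes.
The 2/3 is divided into 4 equal shares of 1/6 among Akira, Sachiko, Mariko, Fumio.
Akira predeceased; the 1/6 allotted to Akira's branch passes to Akira's issue by representation.
The 1/6 is divided into 3 equal shares of 1/18 among Junko, Yori, Yoshiko.
Junko is living and takes 1/18.
Yori is living and takes 1/18.
Yoshiko is living and takes 1/18.
Sachiko is living and takes 1/6.
Mariko is living and takes 1/6.
Fumio predeceased; the 1/6 allotted to Fumio's branch passes to Fumio's issue by representation.
Isamu is the sole taker at this level and receives the full 1/6.

Isamu 1/6; Junko 1/18; Mariko 1/6; Sachiko 1/6; Satoshi 1/3; Yori 1/18; Yoshiko 1/18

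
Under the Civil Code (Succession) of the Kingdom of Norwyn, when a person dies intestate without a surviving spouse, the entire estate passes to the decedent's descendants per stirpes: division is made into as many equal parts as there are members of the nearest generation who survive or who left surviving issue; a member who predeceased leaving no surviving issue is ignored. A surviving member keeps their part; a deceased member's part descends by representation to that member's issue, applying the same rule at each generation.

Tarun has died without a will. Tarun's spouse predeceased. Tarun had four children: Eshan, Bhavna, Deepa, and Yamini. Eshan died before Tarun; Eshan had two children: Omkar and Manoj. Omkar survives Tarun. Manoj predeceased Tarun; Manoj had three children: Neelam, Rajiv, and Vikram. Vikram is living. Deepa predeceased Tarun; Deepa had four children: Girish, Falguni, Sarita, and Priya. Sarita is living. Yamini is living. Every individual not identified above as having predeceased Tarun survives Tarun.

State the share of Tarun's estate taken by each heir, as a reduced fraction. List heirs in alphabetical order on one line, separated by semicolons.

Bhavna 1/4; Falguni 1/16; Girish 1/16; Neelam 1/24; Omkar 1/8; Priya 1/16; Rajiv 1/24; Sarita 1/16; Vikram 1/24; Yamini 1/4

There is no surviving spouse, so the entire estate passes to Tarun's descendants per stirpes.
The estate is divided into 4 equal shares of 1/4 among Eshan, Bhavna, Deepa, Yamini.
Eshan predeceased; the 1/4 allotted to Eshan's branch passes to Eshan's issue by representation.
The 1/4 is divided into 2 equal shares of 1/8 among Omkar, Manoj.
Omkar is living and takes 1/8.
Manoj predeceased; the 1/8 allotted to Manoj's branch passes to Manoj's issue by representation.
The 1/8 is divided into 3 equal shares of 1/24 among Neelam, Rajiv, Vikram.
Neelam is living and takes 1/24.
Rajiv is living and takes 1/24.
Vikram is living and takes 1/24.
Bhavna is living and takes 1/4.
Deepa predeceased; the 1/4 allotted to Deepa's branch passes to Deepa's issue by representation.
The 1/4 is divided into 4 equal shares of 1/16 among Girish, Falguni, Sarita, Priya.
Girish is living and takes 1/16.
Falguni is living and takes 1/16.
Sarita is living and takes 1/16.
Priya is living and takes 1/16.
Yamini is living and takes 1/4.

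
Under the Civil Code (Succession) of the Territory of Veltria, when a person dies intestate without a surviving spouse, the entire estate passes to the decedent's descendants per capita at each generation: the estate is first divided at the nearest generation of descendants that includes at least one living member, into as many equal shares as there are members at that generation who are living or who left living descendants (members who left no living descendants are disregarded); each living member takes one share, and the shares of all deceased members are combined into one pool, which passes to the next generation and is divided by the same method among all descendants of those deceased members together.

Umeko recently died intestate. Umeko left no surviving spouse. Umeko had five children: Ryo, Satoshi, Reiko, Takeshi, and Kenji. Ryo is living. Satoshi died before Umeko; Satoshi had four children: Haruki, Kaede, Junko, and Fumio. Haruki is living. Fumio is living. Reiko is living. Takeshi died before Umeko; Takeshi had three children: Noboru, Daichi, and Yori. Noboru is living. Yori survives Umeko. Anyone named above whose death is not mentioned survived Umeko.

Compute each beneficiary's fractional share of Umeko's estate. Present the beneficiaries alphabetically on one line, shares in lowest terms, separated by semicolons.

Daichi 2/35; Fumio 2/35; Haruki 2/35; Junko 2/35; Kaede 2/35; Kenji 1/5; Noboru 2/35; Reiko 1/5; Ryo 1/5; Yori 2/35

There is no surviving spouse, so the entire estate passes to Umeko's descendants per capita at each generation.
At generation 1 (Ryo, Satoshi, Reiko, Takeshi, Kenji) there are 5 shares of (1)/5 = 1/5 each.
Living: Ryo, Reiko, and Kenji — each takes 1/5.
Deceased: Satoshi and Takeshi. Their combined 2/5 is pooled and carried to generation 2.
At generation 2 (Haruki, Kaede, Junko, Fumio, Noboru, Daichi, Yori) there are 7 shares of (2/5)/7 = 2/35 each.
Living: Haruki, Kaede, Junko, Fumio, Noboru, Daichi, and Yori — each takes 2/35.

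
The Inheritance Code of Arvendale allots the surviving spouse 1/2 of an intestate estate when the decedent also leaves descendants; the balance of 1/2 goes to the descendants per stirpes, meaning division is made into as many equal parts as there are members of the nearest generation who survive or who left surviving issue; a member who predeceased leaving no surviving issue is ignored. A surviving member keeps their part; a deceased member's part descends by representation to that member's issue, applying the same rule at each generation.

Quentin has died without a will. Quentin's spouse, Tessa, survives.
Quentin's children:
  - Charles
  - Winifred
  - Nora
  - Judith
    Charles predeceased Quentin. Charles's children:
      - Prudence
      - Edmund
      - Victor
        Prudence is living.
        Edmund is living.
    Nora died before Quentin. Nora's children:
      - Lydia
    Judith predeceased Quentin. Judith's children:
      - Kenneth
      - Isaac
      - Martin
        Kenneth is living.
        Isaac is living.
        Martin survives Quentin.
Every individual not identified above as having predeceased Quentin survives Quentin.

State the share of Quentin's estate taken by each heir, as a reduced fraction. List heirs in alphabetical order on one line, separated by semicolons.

Edmund 1/24; Isaac 1/24; Kenneth 1/24; Lydia 1/8; Martin 1/24; Prudence 1/24; Tessa 1/2; Victor 1/24; Winifred 1/8

Tessa, as surviving spouse, takes 1/2.
The remaining 1/2 passes to Quentin's descendants per stirpes.
The 1/2 is divided into 4 equal shares of 1/8 among Charles, Winifred, Nora, Judith.
Charles predeceased; the 1/8 allotted to Charles's branch passes to Charles's issue by representation.
The 1/8 is divided into 3 equal shares of 1/24 among Prudence, Edmund, Victor.
Prudence is living and takes 1/24.
Edmund is living and takes 1/24.
Victor is living and takes 1/24.
Winifred is living and takes 1/8.
Nora predeceased; the 1/8 allotted to Nora's branch passes to Nora's issue by representation.
Lydia is the sole taker at this level and receives the full 1/8.
Judith predeceased; the 1/8 allotted to Judith's branch passes to Judith's issue by representation.
The 1/8 is divided into 3 equal shares of 1/24 among Kenneth, Isaac, Martin.
Kenneth is living and takes 1/24.
Isaac is living and takes 1/24.
Martin is living and takes 1/24.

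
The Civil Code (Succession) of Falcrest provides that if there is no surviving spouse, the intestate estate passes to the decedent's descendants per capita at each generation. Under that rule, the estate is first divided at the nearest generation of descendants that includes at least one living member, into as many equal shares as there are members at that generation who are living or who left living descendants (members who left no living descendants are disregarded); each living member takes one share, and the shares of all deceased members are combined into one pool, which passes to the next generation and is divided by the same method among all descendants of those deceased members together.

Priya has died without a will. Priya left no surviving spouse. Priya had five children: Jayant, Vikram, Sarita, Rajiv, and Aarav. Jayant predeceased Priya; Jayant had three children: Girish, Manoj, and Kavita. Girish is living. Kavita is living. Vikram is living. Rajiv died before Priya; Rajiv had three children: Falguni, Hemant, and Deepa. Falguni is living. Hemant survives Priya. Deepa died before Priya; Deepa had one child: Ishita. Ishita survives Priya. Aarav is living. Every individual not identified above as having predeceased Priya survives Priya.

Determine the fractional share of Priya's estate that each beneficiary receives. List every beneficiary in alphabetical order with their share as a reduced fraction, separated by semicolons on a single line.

There is no surviving spouse, so the entire estate passes to Priya's descendants per capita at each generation.
At generation 1 (Jayant, Vikram, Sarita, Rajiv, Aarav) there are 5 shares of (1)/5 = 1/5 each.
Living: Vikram, Sarita, and Aarav — each takes 1/5.
Deceased: Jayant and Rajiv. Their combined 2/5 is pooled and carried to generation 2.
At generation 2 (Girish, Manoj, Kavita, Falguni, Hemant, Deepa) there are 6 shares of (2/5)/6 = 1/15 each.
Living: Girish, Manoj, Kavita, Falguni, and Hemant — each takes 1/15.
Deceased: Deepa. That 1/15 share is carried to generation 3.
At generation 3 (Ishita) there are 1 shares of (1/15)/1 = 1/15 each.
Living: Ishita — each takes 1/15.

Aarav 1/5; Falguni 1/15; Girish 1/15; Hemant 1/15; Ishita 1/15; Kavita 1/15; Manoj 1/15; Sarita 1/5; Vikram 1/5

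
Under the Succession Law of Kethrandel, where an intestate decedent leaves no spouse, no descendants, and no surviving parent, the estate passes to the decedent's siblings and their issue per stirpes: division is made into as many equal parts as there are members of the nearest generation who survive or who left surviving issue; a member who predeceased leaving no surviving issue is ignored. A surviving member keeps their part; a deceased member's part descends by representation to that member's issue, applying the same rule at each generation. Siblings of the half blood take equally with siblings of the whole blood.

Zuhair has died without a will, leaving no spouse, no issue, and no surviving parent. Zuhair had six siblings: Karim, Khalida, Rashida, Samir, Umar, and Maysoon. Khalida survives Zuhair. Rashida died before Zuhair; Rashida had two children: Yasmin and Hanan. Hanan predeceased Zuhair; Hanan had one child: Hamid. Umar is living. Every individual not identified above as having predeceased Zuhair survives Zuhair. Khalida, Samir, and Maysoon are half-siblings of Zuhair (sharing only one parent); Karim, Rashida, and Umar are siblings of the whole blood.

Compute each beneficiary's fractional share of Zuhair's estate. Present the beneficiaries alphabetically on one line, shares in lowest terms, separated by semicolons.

No spouse, descendants, or parent survives, so the estate passes to Zuhair's siblings per stirpes.
Half-blood and whole-blood siblings take equally under the stated rule.
The estate is divided into 6 equal shares of 1/6 among Karim, Khalida, Rashida, Samir, Umar, Maysoon.
Karim is living and takes 1/6.
Khalida is living and takes 1/6.
Rashida predeceased; the 1/6 allotted to Rashida's branch passes to Rashida's issue by representation.
The 1/6 is divided into 2 equal shares of 1/12 among Yasmin, Hanan.
Yasmin is living and takes 1/12.
Hanan predeceased; the 1/12 allotted to Hanan's branch passes to Hanan's issue by representation.
Hamid is the sole taker at this level and receives the full 1/12.
Samir is living and takes 1/6.
Umar is living and takes 1/6.
Maysoon is living and takes 1/6.

Hamid 1/12; Karim 1/6; Khalida 1/6; Maysoon 1/6; Samir 1/6; Umar 1/6; Yasmin 1/12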